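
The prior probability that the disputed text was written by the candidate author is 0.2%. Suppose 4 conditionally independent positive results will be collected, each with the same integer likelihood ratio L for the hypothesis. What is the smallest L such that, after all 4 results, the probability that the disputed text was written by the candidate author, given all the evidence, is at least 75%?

7

Prior odds = 0.002/0.998 = 1/499.
Target odds = 0.75/0.25 = 3.
Need L⁴ ≥ 3 ÷ (1/499) = 1497.
6⁴ = 1296 < 1497 ≤ 2401 = 7⁴, so L = 7.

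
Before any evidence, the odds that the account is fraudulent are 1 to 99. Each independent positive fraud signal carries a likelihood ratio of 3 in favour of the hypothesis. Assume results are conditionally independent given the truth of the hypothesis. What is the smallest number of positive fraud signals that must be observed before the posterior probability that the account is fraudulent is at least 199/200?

Prior odds = 1/99.
Likelihood ratio per positive fraud signal = 3.
Target posterior odds = 0.995/0.005 = 199.
Require 3ⁿ ≥ 199 ÷ (1/99) = 19701.
3⁹ = 19683 falls short of 19701 but 3¹⁰ = 59049 reaches it, so n = 10.

10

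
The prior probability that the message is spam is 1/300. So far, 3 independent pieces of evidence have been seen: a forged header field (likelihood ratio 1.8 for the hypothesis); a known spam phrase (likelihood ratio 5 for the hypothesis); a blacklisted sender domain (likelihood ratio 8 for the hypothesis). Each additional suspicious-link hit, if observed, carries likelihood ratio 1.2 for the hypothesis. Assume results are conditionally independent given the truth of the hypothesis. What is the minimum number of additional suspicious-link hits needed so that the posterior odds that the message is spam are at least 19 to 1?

Prior odds = (1/300)/(299/300) = 1/299.
Combined Bayes factor of the evidence already in hand = 1.8 × 5 × 8 = 72.
Odds after that evidence = (1/299) × 72 = 72/299.
Target odds = 19.
Need 1.2ⁿ ≥ 19 ÷ (72/299) = 5681/72.
1.2²³ ≈66.2474 falls short of 5681/72 but 1.2²⁴ ≈79.4968 reaches it, so n = 24.

24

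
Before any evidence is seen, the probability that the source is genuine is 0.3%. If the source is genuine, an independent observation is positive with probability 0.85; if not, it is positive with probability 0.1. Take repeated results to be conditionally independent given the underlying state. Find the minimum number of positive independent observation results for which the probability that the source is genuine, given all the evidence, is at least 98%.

Prior odds = 0.003/0.997 = 3/997.
Likelihood ratio of a positive = 0.85/0.1 = 8.5.
Target posterior odds = 0.98/0.02 = 49.
Require 8.5ⁿ ≥ 49 ÷ (3/997) = 48853/3.
8.5⁴ = 5220.0625 falls short of 48853/3 but 8.5⁵ = 44370.53125 reaches it, so n = 5.

5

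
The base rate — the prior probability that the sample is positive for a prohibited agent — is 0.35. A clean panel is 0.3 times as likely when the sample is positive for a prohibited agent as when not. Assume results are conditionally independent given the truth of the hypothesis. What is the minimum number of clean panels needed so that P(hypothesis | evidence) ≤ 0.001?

6

Prior odds: 0.35 ÷ 0.65 = 7/13.
Likelihood ratio per clean panel = 0.3.
Target odds: 0.001 ÷ 0.999 = 1/999.
Require 0.3ⁿ ≤ 1/999 ÷ (7/13) = 13/6993.
0.3⁵ = 243/100000 is still above 13/6993 but 0.3⁶ = 729/1000000 is at or below it, so n = 6.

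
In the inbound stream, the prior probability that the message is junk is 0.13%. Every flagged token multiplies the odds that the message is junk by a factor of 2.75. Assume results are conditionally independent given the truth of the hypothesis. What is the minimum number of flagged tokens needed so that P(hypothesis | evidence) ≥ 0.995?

12

Prior odds: 0.0013 ÷ 0.9987 = 13/9987.
Likelihood ratio per flagged token = 2.75.
Target odds: 0.995 ÷ 0.005 = 199.
Need (13/9987) × 2.75ⁿ ≥ 199, i.e. 2.75ⁿ ≥ 1987413/13.
2.75¹¹ ≈68023.6 falls short of 1987413/13 but 2.75¹² ≈187065 reaches it, so n = 12.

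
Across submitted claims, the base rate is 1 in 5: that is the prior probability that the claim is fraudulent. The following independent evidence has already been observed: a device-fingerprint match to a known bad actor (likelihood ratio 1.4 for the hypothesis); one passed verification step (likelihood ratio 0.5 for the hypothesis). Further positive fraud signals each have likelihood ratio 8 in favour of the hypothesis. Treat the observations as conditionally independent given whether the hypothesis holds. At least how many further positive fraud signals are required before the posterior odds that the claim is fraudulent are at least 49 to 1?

3

Prior odds = 0.2/0.8 = 0.25.
Combined Bayes factor of the evidence already in hand = 1.4 × 0.5 = 0.7.
Odds after that evidence = 0.25 × 0.7 = 0.175.
Target odds = 49.
Need 8ⁿ ≥ 49 ÷ 0.175 = 280.
8² = 64 falls short of 280 but 8³ = 512 reaches it, so n = 3.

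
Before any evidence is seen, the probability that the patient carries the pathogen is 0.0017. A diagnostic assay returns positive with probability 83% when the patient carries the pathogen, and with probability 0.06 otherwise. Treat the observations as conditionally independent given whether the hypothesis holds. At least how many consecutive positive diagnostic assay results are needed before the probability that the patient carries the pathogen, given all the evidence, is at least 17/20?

Prior odds: 0.0017 ÷ 0.9983 = 17/9983.
Likelihood ratio of a positive result = 0.83/0.06 = 83/6.
Target posterior odds = 0.85/0.15 = 17/3.
Need (17/9983) × (83/6)ⁿ ≥ 17/3, i.e. (83/6)ⁿ ≥ 9983/3.
(83/6)³ = 571787/216 falls short of 9983/3 but (83/6)⁴ = 47458321/1296 reaches it, so n = 4.

4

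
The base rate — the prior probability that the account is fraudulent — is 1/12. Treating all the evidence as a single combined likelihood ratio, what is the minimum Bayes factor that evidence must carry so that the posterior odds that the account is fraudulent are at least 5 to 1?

55

Prior odds = (1/12)/(11/12) = 1/11.
Target odds = 5.
Required Bayes factor = 5 ÷ (1/11) = 55.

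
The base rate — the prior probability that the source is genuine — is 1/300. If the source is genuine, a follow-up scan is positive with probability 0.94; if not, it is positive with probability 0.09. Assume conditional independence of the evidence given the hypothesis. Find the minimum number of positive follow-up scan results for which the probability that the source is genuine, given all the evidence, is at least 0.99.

5

Prior odds = (1/300)/(299/300) = 1/299.
Likelihood ratio of a positive = 0.94/0.09 = 94/9.
Target posterior odds = 0.99/0.01 = 99.
Need (1/299) × (94/9)ⁿ ≥ 99, i.e. (94/9)ⁿ ≥ 29601.
(94/9)⁴ = 78074896/6561 falls short of 29601 but (94/9)⁵ ≈124287 reaches it, so n = 5.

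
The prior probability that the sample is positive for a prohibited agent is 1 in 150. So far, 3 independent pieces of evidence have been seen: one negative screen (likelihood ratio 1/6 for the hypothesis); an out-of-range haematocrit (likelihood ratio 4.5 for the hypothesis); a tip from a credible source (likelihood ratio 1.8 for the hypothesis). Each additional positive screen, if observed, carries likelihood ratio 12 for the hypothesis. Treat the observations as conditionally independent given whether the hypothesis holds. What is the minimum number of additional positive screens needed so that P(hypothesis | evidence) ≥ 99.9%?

5

Prior odds = (1/150)/(149/150) = 1/149.
Combined Bayes factor of the evidence already in hand = (1/6) × 4.5 × 1.8 = 1.35.
Odds after that evidence = (1/149) × 1.35 = 27/2980.
Target odds = 0.999/0.001 = 999.
Need 12ⁿ ≥ 999 ÷ (27/2980) = 110260.
12⁴ = 20736 falls short of 110260 but 12⁵ = 248832 reaches it, so n = 5.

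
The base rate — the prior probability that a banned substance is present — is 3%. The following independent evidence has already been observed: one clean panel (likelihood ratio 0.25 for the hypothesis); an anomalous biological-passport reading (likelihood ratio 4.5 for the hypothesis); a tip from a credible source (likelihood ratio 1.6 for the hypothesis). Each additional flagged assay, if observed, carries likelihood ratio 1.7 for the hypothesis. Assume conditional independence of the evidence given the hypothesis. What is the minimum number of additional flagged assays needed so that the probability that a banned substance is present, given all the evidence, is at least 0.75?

8

Prior odds = 0.03/0.97 = 3/97.
Combined Bayes factor of the evidence already in hand = 0.25 × 4.5 × 1.6 = 1.8.
Odds after that evidence = (3/97) × 1.8 = 27/485.
Target odds = 0.75/0.25 = 3.
Need 1.7ⁿ ≥ 3 ÷ (27/485) = 485/9.
1.7⁷ = 410338673/10000000 falls short of 485/9 but 1.7⁸ ≈69.7576 reaches it, so n = 8.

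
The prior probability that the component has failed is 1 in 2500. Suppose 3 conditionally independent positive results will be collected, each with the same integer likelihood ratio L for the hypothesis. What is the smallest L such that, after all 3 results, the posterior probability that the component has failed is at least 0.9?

Prior odds = 0.0004/0.9996 = 1/2499.
Target odds = 0.9/0.1 = 9.
Need L³ ≥ 9 ÷ (1/2499) = 22491.
28³ = 21952 < 22491 ≤ 24389 = 29³, so L = 29.

29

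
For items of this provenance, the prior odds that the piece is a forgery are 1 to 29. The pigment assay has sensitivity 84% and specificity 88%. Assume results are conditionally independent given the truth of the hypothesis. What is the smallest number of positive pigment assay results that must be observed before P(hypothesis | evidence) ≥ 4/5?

Prior odds = 1/29.
False-positive rate = 1 − 0.88 = 0.12; likelihood ratio of a positive = 0.84/0.12 = 7.
Target odds: 0.8 ÷ 0.2 = 4.
Need (1/29) × 7ⁿ ≥ 4, i.e. 7ⁿ ≥ 116.
7² = 49 falls short of 116 but 7³ = 343 reaches it, so n = 3.

3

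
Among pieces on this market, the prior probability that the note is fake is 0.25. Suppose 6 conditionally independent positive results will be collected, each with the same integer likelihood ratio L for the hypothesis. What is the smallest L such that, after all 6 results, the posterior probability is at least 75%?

2

Prior odds = 0.25/0.75 = 1/3.
Target odds = 0.75/0.25 = 3.
Need L⁶ ≥ 3 ÷ (1/3) = 9.
1⁶ = 1 < 9 ≤ 64 = 2⁶, so L = 2.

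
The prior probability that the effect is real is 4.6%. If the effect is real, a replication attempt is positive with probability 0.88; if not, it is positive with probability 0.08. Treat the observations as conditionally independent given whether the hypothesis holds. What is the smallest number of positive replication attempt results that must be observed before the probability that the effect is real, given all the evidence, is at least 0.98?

3

Prior odds = 0.046/0.954 = 23/477.
Likelihood ratio of a positive = 0.88/0.08 = 11.
Target odds: 0.98 ÷ 0.02 = 49.
Require 11ⁿ ≥ 49 ÷ (23/477) = 23373/23.
11² = 121 falls short of 23373/23 but 11³ = 1331 reaches it, so n = 3.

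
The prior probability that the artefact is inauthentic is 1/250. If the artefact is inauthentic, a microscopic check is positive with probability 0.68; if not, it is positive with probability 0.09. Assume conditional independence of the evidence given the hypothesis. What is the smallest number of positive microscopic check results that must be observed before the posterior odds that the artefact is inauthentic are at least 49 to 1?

5

Prior odds: 0.004 ÷ 0.996 = 1/249.
Likelihood ratio of a positive = 0.68/0.09 = 68/9.
Target odds = 49.
Need (1/249) × (68/9)ⁿ ≥ 49, i.e. (68/9)ⁿ ≥ 12201.
(68/9)⁴ = 21381376/6561 falls short of 12201 but (68/9)⁵ ≈24622.5 reaches it, so n = 5.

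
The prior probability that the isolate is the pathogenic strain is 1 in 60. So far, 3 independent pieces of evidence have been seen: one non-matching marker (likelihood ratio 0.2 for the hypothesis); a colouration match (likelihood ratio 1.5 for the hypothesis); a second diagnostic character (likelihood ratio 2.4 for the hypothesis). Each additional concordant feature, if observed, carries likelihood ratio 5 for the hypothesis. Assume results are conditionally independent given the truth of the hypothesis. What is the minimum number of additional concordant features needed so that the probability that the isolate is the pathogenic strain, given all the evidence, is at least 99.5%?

7

Prior odds = (1/60)/(59/60) = 1/59.
Combined Bayes factor of the evidence already in hand = 0.2 × 1.5 × 2.4 = 0.72.
Odds after that evidence = (1/59) × 0.72 = 18/1475.
Target odds = 0.995/0.005 = 199.
Need 5ⁿ ≥ 199 ÷ (18/1475) = 293525/18.
5⁶ = 15625 falls short of 293525/18 but 5⁷ = 78125 reaches it, so n = 7.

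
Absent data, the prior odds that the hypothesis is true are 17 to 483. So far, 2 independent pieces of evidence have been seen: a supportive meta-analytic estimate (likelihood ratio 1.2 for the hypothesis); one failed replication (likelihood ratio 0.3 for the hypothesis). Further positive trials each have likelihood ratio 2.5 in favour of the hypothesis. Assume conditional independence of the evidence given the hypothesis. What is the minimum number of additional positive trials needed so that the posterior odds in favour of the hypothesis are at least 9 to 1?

Prior odds = 17/483.
Combined Bayes factor of the evidence already in hand = 1.2 × 0.3 = 0.36.
Odds after that evidence = (17/483) × 0.36 = 51/4025.
Target odds = 9.
Need 2.5ⁿ ≥ 9 ÷ (51/4025) = 12075/17.
2.5⁷ = 610.3515625 falls short of 12075/17 but 2.5⁸ = 390625/256 reaches it, so n = 8.

8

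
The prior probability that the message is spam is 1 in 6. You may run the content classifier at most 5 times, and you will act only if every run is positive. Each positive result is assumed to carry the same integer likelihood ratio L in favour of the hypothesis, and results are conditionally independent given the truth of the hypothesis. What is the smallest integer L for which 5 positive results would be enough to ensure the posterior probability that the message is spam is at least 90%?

3

Prior odds = (1/6)/(5/6) = 0.2.
Target odds = 0.9/0.1 = 9.
Need L⁵ ≥ 9 ÷ 0.2 = 45.
2⁵ = 32 < 45 ≤ 243 = 3⁵, so L = 3.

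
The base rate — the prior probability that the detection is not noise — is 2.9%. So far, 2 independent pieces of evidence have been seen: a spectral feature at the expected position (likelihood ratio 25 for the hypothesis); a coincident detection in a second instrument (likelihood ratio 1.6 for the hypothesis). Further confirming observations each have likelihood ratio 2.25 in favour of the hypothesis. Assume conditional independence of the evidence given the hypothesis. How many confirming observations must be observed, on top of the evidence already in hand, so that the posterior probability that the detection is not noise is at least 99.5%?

Prior odds = 0.029/0.971 = 29/971.
Combined Bayes factor of the evidence already in hand = 25 × 1.6 = 40.
Odds after that evidence = (29/971) × 40 = 1160/971.
Target odds = 0.995/0.005 = 199.
Need 2.25ⁿ ≥ 199 ÷ (1160/971) = 193229/1160.
2.25⁶ = 531441/4096 falls short of 193229/1160 but 2.25⁷ = 4782969/16384 reaches it, so n = 7.

7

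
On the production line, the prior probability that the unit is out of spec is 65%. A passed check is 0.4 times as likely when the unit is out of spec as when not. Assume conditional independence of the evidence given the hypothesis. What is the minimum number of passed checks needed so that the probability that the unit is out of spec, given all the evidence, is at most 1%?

6

Prior odds: 0.65 ÷ 0.35 = 13/7.
Likelihood ratio per passed check = 0.4.
Target posterior odds = 0.01/0.99 = 1/99.
Require 0.4ⁿ ≤ 1/99 ÷ (13/7) = 7/1287.
0.4⁵ = 0.01024 is still above 7/1287 but 0.4⁶ = 64/15625 is at or below it, so n = 6.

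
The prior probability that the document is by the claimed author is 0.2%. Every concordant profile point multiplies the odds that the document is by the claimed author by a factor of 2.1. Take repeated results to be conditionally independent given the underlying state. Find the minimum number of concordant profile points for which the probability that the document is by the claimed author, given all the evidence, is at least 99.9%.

Prior odds = 0.002/0.998 = 1/499.
Likelihood ratio per concordant profile point = 2.1.
Target odds: 0.999 ÷ 0.001 = 999.
Require 2.1ⁿ ≥ 999 ÷ (1/499) = 498501.
2.1¹⁷ ≈300419 falls short of 498501 but 2.1¹⁸ ≈630881 reaches it, so n = 18.

18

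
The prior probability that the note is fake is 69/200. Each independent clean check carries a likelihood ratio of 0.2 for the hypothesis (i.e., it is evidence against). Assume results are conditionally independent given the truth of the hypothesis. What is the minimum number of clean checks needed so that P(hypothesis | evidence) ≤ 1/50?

3

Prior odds = 0.345/0.655 = 69/131.
Likelihood ratio per clean check = 0.2.
Target odds: 0.02 ÷ 0.98 = 1/49.
Need (69/131) × 0.2ⁿ ≤ 1/49, i.e. 0.2ⁿ ≤ 131/3381.
0.2² = 0.04 is still above 131/3381 but 0.2³ = 0.008 is at or below it, so n = 3.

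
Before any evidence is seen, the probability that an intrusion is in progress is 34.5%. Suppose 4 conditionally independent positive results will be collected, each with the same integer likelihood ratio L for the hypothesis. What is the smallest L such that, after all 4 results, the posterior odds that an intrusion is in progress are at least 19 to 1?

3

Prior odds = 0.345/0.655 = 69/131.
Target odds = 19.
Need L⁴ ≥ 19 ÷ (69/131) = 2489/69.
2⁴ = 16 < 2489/69 ≤ 81 = 3⁴, so L = 3.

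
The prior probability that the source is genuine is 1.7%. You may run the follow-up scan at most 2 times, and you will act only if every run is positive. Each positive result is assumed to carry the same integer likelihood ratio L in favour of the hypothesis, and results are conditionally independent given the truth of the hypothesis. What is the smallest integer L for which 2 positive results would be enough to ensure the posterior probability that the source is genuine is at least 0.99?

Prior odds = 0.017/0.983 = 17/983.
Target odds = 0.99/0.01 = 99.
Need L² ≥ 99 ÷ (17/983) = 97317/17.
75² = 5625 < 97317/17 ≤ 5776 = 76², so L = 76.

76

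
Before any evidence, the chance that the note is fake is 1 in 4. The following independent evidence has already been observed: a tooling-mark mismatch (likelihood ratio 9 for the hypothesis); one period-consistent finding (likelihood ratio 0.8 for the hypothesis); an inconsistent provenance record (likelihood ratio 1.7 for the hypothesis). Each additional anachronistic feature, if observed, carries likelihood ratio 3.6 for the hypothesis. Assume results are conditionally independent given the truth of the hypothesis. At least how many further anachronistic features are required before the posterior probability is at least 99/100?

3

Prior odds = 0.25/0.75 = 1/3.
Combined Bayes factor of the evidence already in hand = 9 × 0.8 × 1.7 = 12.24.
Odds after that evidence = (1/3) × 12.24 = 4.08.
Target odds = 0.99/0.01 = 99.
Need 3.6ⁿ ≥ 99 ÷ 4.08 = 825/34.
3.6² = 12.96 falls short of 825/34 but 3.6³ = 46.656 reaches it, so n = 3.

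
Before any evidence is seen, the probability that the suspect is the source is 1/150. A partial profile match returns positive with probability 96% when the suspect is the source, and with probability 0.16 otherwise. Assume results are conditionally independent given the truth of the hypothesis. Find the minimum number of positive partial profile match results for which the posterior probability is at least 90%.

5

Prior odds = (1/150)/(149/150) = 1/149.
Likelihood ratio of a positive result = 0.96/0.16 = 6.
Target posterior odds = 0.9/0.1 = 9.
Need (1/149) × 6ⁿ ≥ 9, i.e. 6ⁿ ≥ 1341.
6⁴ = 1296 falls short of 1341 but 6⁵ = 7776 reaches it, so n = 5.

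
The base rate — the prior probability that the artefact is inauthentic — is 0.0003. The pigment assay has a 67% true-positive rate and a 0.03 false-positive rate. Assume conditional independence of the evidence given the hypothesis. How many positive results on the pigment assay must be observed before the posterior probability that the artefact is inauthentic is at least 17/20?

Prior odds: 0.0003 ÷ 0.9997 = 3/9997.
Likelihood ratio of a positive result = 0.67/0.03 = 67/3.
Target posterior odds = 0.85/0.15 = 17/3.
Require (67/3)ⁿ ≥ 17/3 ÷ (3/9997) = 169949/9.
(67/3)³ = 300763/27 falls short of 169949/9 but (67/3)⁴ = 20151121/81 reaches it, so n = 4.

4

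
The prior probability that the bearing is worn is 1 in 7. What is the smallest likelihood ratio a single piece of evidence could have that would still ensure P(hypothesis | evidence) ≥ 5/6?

30

Prior odds = (1/7)/(6/7) = 1/6.
Target odds = (5/6)/(1/6) = 5.
Required Bayes factor = 5 ÷ (1/6) = 30.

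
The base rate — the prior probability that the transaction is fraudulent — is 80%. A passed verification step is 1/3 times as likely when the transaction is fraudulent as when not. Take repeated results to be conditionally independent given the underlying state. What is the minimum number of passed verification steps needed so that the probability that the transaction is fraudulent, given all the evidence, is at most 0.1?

4

Prior odds = 0.8/0.2 = 4.
Likelihood ratio per passed verification step = 1/3.
Target posterior odds = 0.1/0.9 = 1/9.
Require (1/3)ⁿ ≤ 1/9 ÷ 4 = 1/36.
(1/3)³ = 1/27 is still above 1/36 but (1/3)⁴ = 1/81 is at or below it, so n = 4.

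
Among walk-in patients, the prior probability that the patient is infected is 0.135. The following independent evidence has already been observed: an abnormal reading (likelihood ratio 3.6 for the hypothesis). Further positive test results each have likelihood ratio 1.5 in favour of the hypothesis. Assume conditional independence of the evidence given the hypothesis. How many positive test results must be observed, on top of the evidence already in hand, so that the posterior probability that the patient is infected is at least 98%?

12

Prior odds = 0.135/0.865 = 27/173.
Bayes factor of the evidence already in hand = 3.6.
Odds after that evidence = (27/173) × 3.6 = 486/865.
Target odds = 0.98/0.02 = 49.
Need 1.5ⁿ ≥ 49 ÷ (486/865) = 42385/486.
1.5¹¹ = 177147/2048 falls short of 42385/486 but 1.5¹² = 531441/4096 reaches it, so n = 12.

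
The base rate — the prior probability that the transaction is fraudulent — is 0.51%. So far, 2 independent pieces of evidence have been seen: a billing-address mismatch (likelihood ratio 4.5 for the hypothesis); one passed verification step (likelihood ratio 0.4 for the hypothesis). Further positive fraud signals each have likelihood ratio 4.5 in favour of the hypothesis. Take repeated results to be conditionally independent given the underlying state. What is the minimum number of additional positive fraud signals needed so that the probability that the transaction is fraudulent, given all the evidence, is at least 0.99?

Prior odds = 0.0051/0.9949 = 51/9949.
Combined Bayes factor of the evidence already in hand = 4.5 × 0.4 = 1.8.
Odds after that evidence = (51/9949) × 1.8 = 459/49745.
Target odds = 0.99/0.01 = 99.
Need 4.5ⁿ ≥ 99 ÷ (459/49745) = 547195/51.
4.5⁶ = 8303.765625 falls short of 547195/51 but 4.5⁷ = 4782969/128 reaches it, so n = 7.

7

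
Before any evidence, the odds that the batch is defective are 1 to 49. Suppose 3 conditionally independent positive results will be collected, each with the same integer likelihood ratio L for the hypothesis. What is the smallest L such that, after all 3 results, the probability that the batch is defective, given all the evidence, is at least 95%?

10

Prior odds = 1/49.
Target odds = 0.95/0.05 = 19.
Need L³ ≥ 19 ÷ (1/49) = 931.
9³ = 729 < 931 ≤ 1000 = 10³, so L = 10.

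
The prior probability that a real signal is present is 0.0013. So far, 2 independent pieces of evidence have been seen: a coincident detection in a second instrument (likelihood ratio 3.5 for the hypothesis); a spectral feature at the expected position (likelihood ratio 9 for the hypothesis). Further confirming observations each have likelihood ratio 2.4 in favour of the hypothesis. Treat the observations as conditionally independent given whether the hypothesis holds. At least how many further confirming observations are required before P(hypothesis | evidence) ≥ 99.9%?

12

Prior odds = 0.0013/0.9987 = 13/9987.
Combined Bayes factor of the evidence already in hand = 3.5 × 9 = 31.5.
Odds after that evidence = (13/9987) × 31.5 = 273/6658.
Target odds = 0.999/0.001 = 999.
Need 2.4ⁿ ≥ 999 ÷ (273/6658) = 2217114/91.
2.4¹¹ ≈15216.8 falls short of 2217114/91 but 2.4¹² ≈36520.3 reaches it, so n = 12.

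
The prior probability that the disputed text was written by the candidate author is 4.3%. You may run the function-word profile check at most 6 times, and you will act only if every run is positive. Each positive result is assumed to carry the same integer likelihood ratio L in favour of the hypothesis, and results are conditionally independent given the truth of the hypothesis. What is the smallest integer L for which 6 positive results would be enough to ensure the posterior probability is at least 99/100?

Prior odds = 0.043/0.957 = 43/957.
Target odds = 0.99/0.01 = 99.
Need L⁶ ≥ 99 ÷ (43/957) = 94743/43.
3⁶ = 729 < 94743/43 ≤ 4096 = 4⁶, so L = 4.

4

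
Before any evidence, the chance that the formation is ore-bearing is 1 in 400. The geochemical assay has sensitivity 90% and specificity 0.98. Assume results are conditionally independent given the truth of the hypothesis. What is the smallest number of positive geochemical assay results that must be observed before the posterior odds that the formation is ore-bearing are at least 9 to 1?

3

Prior odds = 0.0025/0.9975 = 1/399.
False-positive rate = 1 − 0.98 = 0.02; likelihood ratio of a positive = 0.9/0.02 = 45.
Target odds = 9.
Need (1/399) × 45ⁿ ≥ 9, i.e. 45ⁿ ≥ 3591.
45² = 2025 falls short of 3591 but 45³ = 91125 reaches it, so n = 3.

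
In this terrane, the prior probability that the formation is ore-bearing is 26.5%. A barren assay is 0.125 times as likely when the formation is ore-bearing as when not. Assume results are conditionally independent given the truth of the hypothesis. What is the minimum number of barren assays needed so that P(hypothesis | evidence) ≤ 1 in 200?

Prior odds = 0.265/0.735 = 53/147.
Likelihood ratio per barren assay = 0.125.
Target posterior odds = 0.005/0.995 = 1/199.
Need (53/147) × 0.125ⁿ ≤ 1/199, i.e. 0.125ⁿ ≤ 147/10547.
0.125² = 0.015625 is still above 147/10547 but 0.125³ = 0.001953125 is at or below it, so n = 3.

3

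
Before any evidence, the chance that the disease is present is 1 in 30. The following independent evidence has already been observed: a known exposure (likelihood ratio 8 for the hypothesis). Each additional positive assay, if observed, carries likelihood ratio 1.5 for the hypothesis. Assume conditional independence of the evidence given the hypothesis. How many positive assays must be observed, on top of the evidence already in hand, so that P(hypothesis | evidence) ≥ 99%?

Prior odds = (1/30)/(29/30) = 1/29.
Bayes factor of the evidence already in hand = 8.
Odds after that evidence = (1/29) × 8 = 8/29.
Target odds = 0.99/0.01 = 99.
Need 1.5ⁿ ≥ 99 ÷ (8/29) = 358.875.
1.5¹⁴ = 4782969/16384 falls short of 358.875 but 1.5¹⁵ = 14348907/32768 reaches it, so n = 15.

15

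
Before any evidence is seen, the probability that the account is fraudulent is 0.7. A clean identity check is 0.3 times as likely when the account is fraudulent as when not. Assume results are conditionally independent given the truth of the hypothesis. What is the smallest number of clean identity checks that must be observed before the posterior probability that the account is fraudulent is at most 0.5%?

Prior odds: 0.7 ÷ 0.3 = 7/3.
Likelihood ratio per clean identity check = 0.3.
Target posterior odds = 0.005/0.995 = 1/199.
Require 0.3ⁿ ≤ 1/199 ÷ (7/3) = 3/1393.
0.3⁵ = 243/100000 is still above 3/1393 but 0.3⁶ = 729/1000000 is at or below it, so n = 6.

6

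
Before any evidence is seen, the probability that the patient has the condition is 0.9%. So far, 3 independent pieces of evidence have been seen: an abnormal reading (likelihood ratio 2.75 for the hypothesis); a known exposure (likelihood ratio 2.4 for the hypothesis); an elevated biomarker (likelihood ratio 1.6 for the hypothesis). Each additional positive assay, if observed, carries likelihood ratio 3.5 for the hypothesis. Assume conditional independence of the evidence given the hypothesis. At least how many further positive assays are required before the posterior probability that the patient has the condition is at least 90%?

4

Prior odds = 0.009/0.991 = 9/991.
Combined Bayes factor of the evidence already in hand = 2.75 × 2.4 × 1.6 = 10.56.
Odds after that evidence = (9/991) × 10.56 = 2376/24775.
Target odds = 0.9/0.1 = 9.
Need 3.5ⁿ ≥ 9 ÷ (2376/24775) = 24775/264.
3.5³ = 42.875 falls short of 24775/264 but 3.5⁴ = 150.0625 reaches it, so n = 4.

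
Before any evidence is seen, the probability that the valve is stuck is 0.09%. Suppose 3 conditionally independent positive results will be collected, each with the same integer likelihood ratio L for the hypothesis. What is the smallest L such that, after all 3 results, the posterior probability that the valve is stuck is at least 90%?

22

Prior odds = 0.0009/0.9991 = 9/9991.
Target odds = 0.9/0.1 = 9.
Need L³ ≥ 9 ÷ (9/9991) = 9991.
21³ = 9261 < 9991 ≤ 10648 = 22³, so L = 22.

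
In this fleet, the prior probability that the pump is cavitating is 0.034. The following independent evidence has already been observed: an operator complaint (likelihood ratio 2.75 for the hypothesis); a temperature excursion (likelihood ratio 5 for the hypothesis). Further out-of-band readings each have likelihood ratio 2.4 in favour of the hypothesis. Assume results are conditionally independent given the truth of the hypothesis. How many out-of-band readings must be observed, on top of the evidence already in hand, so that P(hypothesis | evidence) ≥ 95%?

5

Prior odds = 0.034/0.966 = 17/483.
Combined Bayes factor of the evidence already in hand = 2.75 × 5 = 13.75.
Odds after that evidence = (17/483) × 13.75 = 935/1932.
Target odds = 0.95/0.05 = 19.
Need 2.4ⁿ ≥ 19 ÷ (935/1932) = 36708/935.
2.4⁴ = 33.1776 falls short of 36708/935 but 2.4⁵ = 79.62624 reaches it, so n = 5.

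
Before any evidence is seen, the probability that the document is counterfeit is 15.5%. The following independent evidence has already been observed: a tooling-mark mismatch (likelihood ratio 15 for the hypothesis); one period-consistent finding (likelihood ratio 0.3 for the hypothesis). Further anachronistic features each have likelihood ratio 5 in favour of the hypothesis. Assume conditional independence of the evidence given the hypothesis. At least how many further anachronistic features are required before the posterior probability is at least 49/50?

3

Prior odds = 0.155/0.845 = 31/169.
Combined Bayes factor of the evidence already in hand = 15 × 0.3 = 4.5.
Odds after that evidence = (31/169) × 4.5 = 279/338.
Target odds = 0.98/0.02 = 49.
Need 5ⁿ ≥ 49 ÷ (279/338) = 16562/279.
5² = 25 falls short of 16562/279 but 5³ = 125 reaches it, so n = 3.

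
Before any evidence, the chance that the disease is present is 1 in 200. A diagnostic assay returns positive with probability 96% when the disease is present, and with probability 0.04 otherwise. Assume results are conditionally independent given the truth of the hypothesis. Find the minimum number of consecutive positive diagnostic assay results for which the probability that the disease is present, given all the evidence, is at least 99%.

Prior odds = 0.005/0.995 = 1/199.
Likelihood ratio of a positive result = 0.96/0.04 = 24.
Target posterior odds = 0.99/0.01 = 99.
Need (1/199) × 24ⁿ ≥ 99, i.e. 24ⁿ ≥ 19701.
24³ = 13824 falls short of 19701 but 24⁴ = 331776 reaches it, so n = 4.

4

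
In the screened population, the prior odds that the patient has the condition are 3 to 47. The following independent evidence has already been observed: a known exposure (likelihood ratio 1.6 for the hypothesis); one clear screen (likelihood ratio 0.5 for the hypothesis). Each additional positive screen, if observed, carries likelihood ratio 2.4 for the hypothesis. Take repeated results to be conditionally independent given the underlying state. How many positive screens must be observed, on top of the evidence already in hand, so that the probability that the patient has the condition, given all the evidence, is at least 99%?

Prior odds = 3/47.
Combined Bayes factor of the evidence already in hand = 1.6 × 0.5 = 0.8.
Odds after that evidence = (3/47) × 0.8 = 12/235.
Target odds = 0.99/0.01 = 99.
Need 2.4ⁿ ≥ 99 ÷ (12/235) = 1938.75.
2.4⁸ = 429981696/390625 falls short of 1938.75 but 2.4⁹ ≈2641.81 reaches it, so n = 9.

9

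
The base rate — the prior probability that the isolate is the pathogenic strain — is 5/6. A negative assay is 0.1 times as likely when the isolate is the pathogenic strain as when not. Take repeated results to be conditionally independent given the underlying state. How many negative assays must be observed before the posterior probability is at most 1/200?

3

Prior odds = (5/6)/(1/6) = 5.
Likelihood ratio per negative assay = 0.1.
Target posterior odds = 0.005/0.995 = 1/199.
Require 0.1ⁿ ≤ 1/199 ÷ 5 = 1/995.
0.1² = 0.01 is still above 1/995 but 0.1³ = 0.001 is at or below it, so n = 3.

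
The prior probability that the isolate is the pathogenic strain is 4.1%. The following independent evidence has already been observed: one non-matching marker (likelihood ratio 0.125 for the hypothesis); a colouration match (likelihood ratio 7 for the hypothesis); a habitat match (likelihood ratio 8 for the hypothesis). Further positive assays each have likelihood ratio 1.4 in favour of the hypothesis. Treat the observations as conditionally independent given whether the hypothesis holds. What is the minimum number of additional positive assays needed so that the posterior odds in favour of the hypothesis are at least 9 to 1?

Prior odds = 0.041/0.959 = 41/959.
Combined Bayes factor of the evidence already in hand = 0.125 × 7 × 8 = 7.
Odds after that evidence = (41/959) × 7 = 41/137.
Target odds = 9.
Need 1.4ⁿ ≥ 9 ÷ (41/137) = 1233/41.
1.4¹⁰ = 282475249/9765625 falls short of 1233/41 but 1.4¹¹ ≈40.4957 reaches it, so n = 11.

11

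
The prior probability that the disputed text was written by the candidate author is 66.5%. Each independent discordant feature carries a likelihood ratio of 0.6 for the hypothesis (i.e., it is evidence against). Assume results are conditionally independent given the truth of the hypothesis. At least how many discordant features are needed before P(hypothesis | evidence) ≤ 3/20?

Prior odds = 0.665/0.335 = 133/67.
Likelihood ratio per discordant feature = 0.6.
Target odds: 0.15 ÷ 0.85 = 3/17.
Need (133/67) × 0.6ⁿ ≤ 3/17, i.e. 0.6ⁿ ≤ 201/2261.
0.6⁴ = 0.1296 is still above 201/2261 but 0.6⁵ = 0.07776 is at or below it, so n = 5.

5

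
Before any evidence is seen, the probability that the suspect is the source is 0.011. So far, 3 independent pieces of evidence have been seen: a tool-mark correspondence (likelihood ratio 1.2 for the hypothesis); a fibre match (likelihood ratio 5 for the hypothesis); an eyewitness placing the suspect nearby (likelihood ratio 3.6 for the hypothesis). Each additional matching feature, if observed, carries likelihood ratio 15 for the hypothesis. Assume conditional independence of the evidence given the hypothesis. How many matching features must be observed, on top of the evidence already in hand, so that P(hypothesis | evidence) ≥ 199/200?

3

Prior odds = 0.011/0.989 = 11/989.
Combined Bayes factor of the evidence already in hand = 1.2 × 5 × 3.6 = 21.6.
Odds after that evidence = (11/989) × 21.6 = 1188/4945.
Target odds = 0.995/0.005 = 199.
Need 15ⁿ ≥ 199 ÷ (1188/4945) = 984055/1188.
15² = 225 falls short of 984055/1188 but 15³ = 3375 reaches it, so n = 3.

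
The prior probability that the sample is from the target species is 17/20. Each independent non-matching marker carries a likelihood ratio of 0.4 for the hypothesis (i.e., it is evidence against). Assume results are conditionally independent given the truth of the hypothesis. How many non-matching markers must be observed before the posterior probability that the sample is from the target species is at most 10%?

Prior odds: 0.85 ÷ 0.15 = 17/3.
Likelihood ratio per non-matching marker = 0.4.
Target odds: 0.1 ÷ 0.9 = 1/9.
Require 0.4ⁿ ≤ 1/9 ÷ (17/3) = 1/51.
0.4⁴ = 0.0256 is still above 1/51 but 0.4⁵ = 0.01024 is at or below it, so n = 5.

5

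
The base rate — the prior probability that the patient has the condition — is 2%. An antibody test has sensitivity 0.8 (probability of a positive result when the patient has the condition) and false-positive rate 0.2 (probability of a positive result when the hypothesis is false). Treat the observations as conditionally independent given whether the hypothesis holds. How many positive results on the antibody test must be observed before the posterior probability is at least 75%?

4

Prior odds = 0.02/0.98 = 1/49.
Likelihood ratio of a positive result = 0.8/0.2 = 4.
Target odds: 0.75 ÷ 0.25 = 3.
Require 4ⁿ ≥ 3 ÷ (1/49) = 147.
4³ = 64 falls short of 147 but 4⁴ = 256 reaches it, so n = 4.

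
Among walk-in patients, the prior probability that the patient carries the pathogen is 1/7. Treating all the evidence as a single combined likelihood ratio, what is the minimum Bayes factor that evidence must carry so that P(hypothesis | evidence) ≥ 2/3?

12

Prior odds = (1/7)/(6/7) = 1/6.
Target odds = (2/3)/(1/3) = 2.
Required Bayes factor = 2 ÷ (1/6) = 12.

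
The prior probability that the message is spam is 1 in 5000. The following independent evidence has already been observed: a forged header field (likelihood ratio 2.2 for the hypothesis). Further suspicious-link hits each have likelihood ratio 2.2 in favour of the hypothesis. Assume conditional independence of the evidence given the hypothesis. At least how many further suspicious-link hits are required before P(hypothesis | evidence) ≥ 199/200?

17

Prior odds = 0.0002/0.9998 = 1/4999.
Bayes factor of the evidence already in hand = 2.2.
Odds after that evidence = (1/4999) × 2.2 = 11/24995.
Target odds = 0.995/0.005 = 199.
Need 2.2ⁿ ≥ 199 ÷ (11/24995) = 4974005/11.
2.2¹⁶ ≈301136 falls short of 4974005/11 but 2.2¹⁷ ≈662500 reaches it, so n = 17.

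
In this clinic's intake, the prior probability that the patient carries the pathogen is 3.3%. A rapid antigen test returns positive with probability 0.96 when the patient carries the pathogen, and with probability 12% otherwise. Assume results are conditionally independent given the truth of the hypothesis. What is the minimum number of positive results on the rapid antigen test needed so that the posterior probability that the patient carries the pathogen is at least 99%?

4

Prior odds = 0.033/0.967 = 33/967.
Likelihood ratio of a positive result = 0.96/0.12 = 8.
Target odds: 0.99 ÷ 0.01 = 99.
Require 8ⁿ ≥ 99 ÷ (33/967) = 2901.
8³ = 512 falls short of 2901 but 8⁴ = 4096 reaches it, so n = 4.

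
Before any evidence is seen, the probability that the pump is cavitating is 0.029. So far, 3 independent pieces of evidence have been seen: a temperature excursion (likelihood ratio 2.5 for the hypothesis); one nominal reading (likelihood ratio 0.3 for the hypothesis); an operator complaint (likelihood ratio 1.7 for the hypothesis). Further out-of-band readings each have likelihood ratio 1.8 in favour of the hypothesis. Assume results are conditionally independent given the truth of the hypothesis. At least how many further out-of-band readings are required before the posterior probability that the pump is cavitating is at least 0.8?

Prior odds = 0.029/0.971 = 29/971.
Combined Bayes factor of the evidence already in hand = 2.5 × 0.3 × 1.7 = 1.275.
Odds after that evidence = (29/971) × 1.275 = 1479/38840.
Target odds = 0.8/0.2 = 4.
Need 1.8ⁿ ≥ 4 ÷ (1479/38840) = 155360/1479.
1.8⁷ = 4782969/78125 falls short of 155360/1479 but 1.8⁸ = 43046721/390625 reaches it, so n = 8.

8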